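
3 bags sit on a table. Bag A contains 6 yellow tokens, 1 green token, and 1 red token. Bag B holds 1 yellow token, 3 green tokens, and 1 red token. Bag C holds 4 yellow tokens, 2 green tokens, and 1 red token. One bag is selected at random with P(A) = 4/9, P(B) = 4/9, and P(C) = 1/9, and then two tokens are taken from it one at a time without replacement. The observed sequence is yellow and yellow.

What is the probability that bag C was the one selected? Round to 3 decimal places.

For each hypothesis, P(data | H) works out to: P(data | bag A) = (6/8)(5/7) = 15/28; P(data | bag B) = (1/5)(0/4) = 0; P(data | bag C) = (4/7)(3/6) = 2/7.
The prior-weighted likelihoods are 4/9 · 15/28 = 5/21, 4/9 · 0 = 0, 1/9 · 2/7 = 2/63; with total 17/63.
Hence P(bag C | data) = (2/63) / (17/63) = 2/17.

0.118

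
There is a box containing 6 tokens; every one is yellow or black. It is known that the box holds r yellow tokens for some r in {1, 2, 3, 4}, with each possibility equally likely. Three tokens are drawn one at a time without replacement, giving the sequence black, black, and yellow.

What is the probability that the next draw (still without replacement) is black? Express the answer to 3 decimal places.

0.600

Compute the likelihood of the observed sequence for each case: P(data | r = 1) = (5/6)(4/5)(1/4) = 1/6; P(data | r = 2) = (4/6)(3/5)(2/4) = 1/5; P(data | r = 3) = (3/6)(2/5)(3/4) = 3/20; P(data | r = 4) = (2/6)(1/5)(4/4) = 1/15.
Weighting by the prior gives 1/4 · 1/6 = 1/24, 1/4 · 1/5 = 1/20, 1/4 · 3/20 = 3/80, 1/4 · 1/15 = 1/60; with total 7/48.
Dividing through by the total gives posterior P(r = 1 | data) = 2/7, P(r = 2 | data) = 12/35, P(r = 3 | data) = 9/35, P(r = 4 | data) = 4/35.
So P(black next | data) = Σ P(black next | H) P(H | data) = (1)(2/7) + (2/3)(12/35) + (1/3)(9/35) + (0)(4/35) = 3/5.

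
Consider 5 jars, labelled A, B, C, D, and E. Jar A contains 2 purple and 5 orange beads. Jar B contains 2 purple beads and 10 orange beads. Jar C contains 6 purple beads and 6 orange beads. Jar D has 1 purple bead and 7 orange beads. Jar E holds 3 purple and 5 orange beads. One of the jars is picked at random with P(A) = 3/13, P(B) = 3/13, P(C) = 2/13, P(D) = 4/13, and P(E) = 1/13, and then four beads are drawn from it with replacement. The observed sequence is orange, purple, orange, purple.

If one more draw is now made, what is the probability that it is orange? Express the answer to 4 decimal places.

0.6726

The likelihood of the observed sequence under each hypothesis: P(data | jar A) = (5/7)(2/7)(5/7)(2/7) = 0.041649; P(data | jar B) = (10/12)(2/12)(10/12)(2/12) = 0.01929; P(data | jar C) = (6/12)(6/12)(6/12)(6/12) = 0.0625; P(data | jar D) = (7/8)(1/8)(7/8)(1/8) = 0.011963; P(data | jar E) = (5/8)(3/8)(5/8)(3/8) = 0.054932.
The prior-weighted likelihoods are 3/13 · 0.041649 = 0.0096114, 3/13 · 0.01929 = 0.0044516, 2/13 · 0.0625 = 0.0096154, 4/13 · 0.011963 = 0.0036809, 1/13 · 0.054932 = 0.0042255; summing to 0.031585.
Normalising, the posterior is P(jar A | data) = 0.3043, P(jar B | data) = 0.14094, P(jar C | data) = 0.30443, P(jar D | data) = 0.11654, P(jar E | data) = 0.13378.
The predictive probability is P(orange next | data) = (5/7)(0.3043) + (5/6)(0.14094) + (1/2)(0.30443) + (7/8)(0.11654) + (5/8)(0.13378) = 0.67261.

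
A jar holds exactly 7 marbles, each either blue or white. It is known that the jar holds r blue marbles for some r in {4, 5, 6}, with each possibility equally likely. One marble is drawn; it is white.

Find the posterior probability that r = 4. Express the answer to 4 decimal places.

Under each hypothesis, the probability of this draw is: P(data | r = 4) = (3/7) = 3/7; P(data | r = 5) = (2/7) = 2/7; P(data | r = 6) = (1/7) = 1/7.
Weighting by the prior gives 1/3 · 3/7 = 1/7, 1/3 · 2/7 = 2/21, 1/3 · 1/7 = 1/21; summing to 2/7.
So P(r = 4 | data) = (1/7) / (2/7) = 1/2.

0.5000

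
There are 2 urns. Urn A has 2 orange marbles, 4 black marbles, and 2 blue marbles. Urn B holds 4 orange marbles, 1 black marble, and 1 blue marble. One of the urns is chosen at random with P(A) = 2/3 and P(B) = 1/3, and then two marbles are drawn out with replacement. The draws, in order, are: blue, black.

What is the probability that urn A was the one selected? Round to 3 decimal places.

0.900

For each hypothesis, P(data | H) works out to: P(data | urn A) = (2/8)(4/8) = 1/8; P(data | urn B) = (1/6)(1/6) = 1/36.
Multiplying each by its prior: 2/3 · 1/8 = 1/12, 1/3 · 1/36 = 1/108; these sum to 5/54.
So P(urn A | data) = (1/12) / (5/54) = 9/10.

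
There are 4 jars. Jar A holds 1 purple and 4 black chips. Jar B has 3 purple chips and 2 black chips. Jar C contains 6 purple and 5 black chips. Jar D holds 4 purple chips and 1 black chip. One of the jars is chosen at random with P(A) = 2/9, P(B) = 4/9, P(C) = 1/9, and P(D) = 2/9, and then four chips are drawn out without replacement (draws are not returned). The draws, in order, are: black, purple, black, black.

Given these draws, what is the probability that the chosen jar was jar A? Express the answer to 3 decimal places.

Under each hypothesis, the probability of the observed sequence is: P(data | jar A) = (4/5)(1/4)(3/3)(2/2) = 1/5; P(data | jar B) = (2/5)(3/4)(1/3)(0/2) = 0; P(data | jar C) = (5/11)(6/10)(4/9)(3/8) = 1/22; P(data | jar D) = (1/5)(4/4)(0/3) = 0.
Multiplying each by its prior: 2/9 · 1/5 = 2/45, 4/9 · 0 = 0, 1/9 · 1/22 = 1/198, 2/9 · 0 = 0; with total 49/990.
By Bayes' rule, P(jar A | data) = (2/45) / (49/990) = 44/49.

0.898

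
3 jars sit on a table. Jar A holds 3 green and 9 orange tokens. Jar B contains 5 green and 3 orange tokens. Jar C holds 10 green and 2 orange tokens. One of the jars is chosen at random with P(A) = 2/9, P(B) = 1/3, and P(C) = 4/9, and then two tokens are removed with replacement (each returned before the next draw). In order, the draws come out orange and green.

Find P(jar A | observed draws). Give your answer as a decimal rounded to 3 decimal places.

0.230

For each hypothesis, P(data | H) works out to: P(data | jar A) = (9/12)(3/12) = 0.1875; P(data | jar B) = (3/8)(5/8) = 0.23438; P(data | jar C) = (2/12)(10/12) = 0.13889.
Multiplying each by its prior: 2/9 · 0.1875 = 0.041667, 1/3 · 0.23438 = 0.078125, 4/9 · 0.13889 = 0.061728; summing to 0.18152.
So P(jar A | data) = (0.041667) / (0.18152) = 0.22954.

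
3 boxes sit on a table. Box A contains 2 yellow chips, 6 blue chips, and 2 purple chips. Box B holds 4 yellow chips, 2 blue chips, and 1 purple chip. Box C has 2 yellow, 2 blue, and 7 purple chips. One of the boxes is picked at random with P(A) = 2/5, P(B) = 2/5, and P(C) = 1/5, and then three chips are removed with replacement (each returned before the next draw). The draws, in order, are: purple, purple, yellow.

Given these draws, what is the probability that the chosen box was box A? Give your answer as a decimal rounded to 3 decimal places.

0.142

Compute the likelihood of the observed sequence for each case: P(data | box A) = (2/10)(2/10)(2/10) = 0.008; P(data | box B) = (1/7)(1/7)(4/7) = 0.011662; P(data | box C) = (7/11)(7/11)(2/11) = 0.073629.
Multiplying each by its prior: 2/5 · 0.008 = 0.0032, 2/5 · 0.011662 = 0.0046647, 1/5 · 0.073629 = 0.014726; with total 0.02259.
Therefore the posterior P(box A | data) = (0.0032) / (0.02259) = 0.14165.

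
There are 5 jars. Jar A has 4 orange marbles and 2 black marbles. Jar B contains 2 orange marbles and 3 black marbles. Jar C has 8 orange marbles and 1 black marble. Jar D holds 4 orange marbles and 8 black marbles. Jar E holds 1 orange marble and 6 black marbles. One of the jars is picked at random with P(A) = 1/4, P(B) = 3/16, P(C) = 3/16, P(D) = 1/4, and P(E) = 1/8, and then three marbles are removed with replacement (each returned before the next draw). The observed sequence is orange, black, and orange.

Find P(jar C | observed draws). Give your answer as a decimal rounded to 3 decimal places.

For each hypothesis, P(data | H) works out to: P(data | jar A) = (4/6)(2/6)(4/6) = 0.14815; P(data | jar B) = (2/5)(3/5)(2/5) = 0.096; P(data | jar C) = (8/9)(1/9)(8/9) = 0.087791; P(data | jar D) = (4/12)(8/12)(4/12) = 0.074074; P(data | jar E) = (1/7)(6/7)(1/7) = 0.017493.
The prior-weighted likelihoods are 1/4 · 0.14815 = 0.037037, 3/16 · 0.096 = 0.018, 3/16 · 0.087791 = 0.016461, 1/4 · 0.074074 = 0.018519, 1/8 · 0.017493 = 0.0021866; with total 0.092203.
By Bayes' rule, P(jar C | data) = (0.016461) / (0.092203) = 0.17853.

0.179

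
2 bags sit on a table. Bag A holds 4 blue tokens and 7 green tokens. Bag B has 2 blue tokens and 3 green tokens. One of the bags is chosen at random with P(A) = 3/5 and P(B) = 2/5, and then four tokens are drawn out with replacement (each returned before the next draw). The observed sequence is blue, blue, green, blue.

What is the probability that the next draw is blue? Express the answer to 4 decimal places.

0.3802

Under each hypothesis, the probability of the observed sequence is: P(data | bag A) = (4/11)(4/11)(7/11)(4/11) = 0.030599; P(data | bag B) = (2/5)(2/5)(3/5)(2/5) = 0.0384.
The prior-weighted likelihoods are 3/5 · 0.030599 = 0.018359, 2/5 · 0.0384 = 0.01536; with total 0.033719.
Dividing through by the total gives posterior P(bag A | data) = 0.54448, P(bag B | data) = 0.45552.
Averaging over the posterior, P(blue next | data) = (4/11)(0.54448) + (2/5)(0.45552) = 0.3802.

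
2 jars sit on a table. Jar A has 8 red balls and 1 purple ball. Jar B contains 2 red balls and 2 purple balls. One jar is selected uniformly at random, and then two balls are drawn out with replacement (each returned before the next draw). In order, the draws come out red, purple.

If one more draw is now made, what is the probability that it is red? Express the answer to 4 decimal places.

0.6101

Under each hypothesis, the probability of the observed sequence is: P(data | jar A) = (8/9)(1/9) = 8/81; P(data | jar B) = (2/4)(2/4) = 1/4.
Multiplying each by its prior: 1/2 · 8/81 = 4/81, 1/2 · 1/4 = 1/8; summing to 113/648.
The posterior is then P(jar A | data) = 0.28319, P(jar B | data) = 0.71681.
The predictive probability is P(red next | data) = (8/9)(0.28319) + (1/2)(0.71681) = 0.61013.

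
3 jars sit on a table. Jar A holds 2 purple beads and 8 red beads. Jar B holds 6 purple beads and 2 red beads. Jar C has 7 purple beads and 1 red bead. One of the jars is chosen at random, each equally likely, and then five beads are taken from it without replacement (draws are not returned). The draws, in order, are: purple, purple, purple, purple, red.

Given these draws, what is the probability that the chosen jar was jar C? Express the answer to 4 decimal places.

0.5385

The likelihood of the observed sequence under each hypothesis: P(data | jar A) = (2/10)(1/9)(0/8) = 0; P(data | jar B) = (6/8)(5/7)(4/6)(3/5)(2/4) = 3/28; P(data | jar C) = (7/8)(6/7)(5/6)(4/5)(1/4) = 1/8.
Weighting by the prior gives 1/3 · 0 = 0, 1/3 · 3/28 = 1/28, 1/3 · 1/8 = 1/24; with total 13/168.
Therefore the posterior P(jar C | data) = (1/24) / (13/168) = 7/13.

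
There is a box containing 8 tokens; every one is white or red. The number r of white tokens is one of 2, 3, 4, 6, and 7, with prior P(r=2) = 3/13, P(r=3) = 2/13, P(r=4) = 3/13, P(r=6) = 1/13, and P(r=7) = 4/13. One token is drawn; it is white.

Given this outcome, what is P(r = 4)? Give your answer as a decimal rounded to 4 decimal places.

The likelihood of this draw under each hypothesis: P(data | r = 2) = (2/8) = 1/4; P(data | r = 3) = (3/8) = 3/8; P(data | r = 4) = (4/8) = 1/2; P(data | r = 6) = (6/8) = 3/4; P(data | r = 7) = (7/8) = 7/8.
Multiplying each by its prior: 3/13 · 1/4 = 3/52, 2/13 · 3/8 = 3/52, 3/13 · 1/2 = 3/26, 1/13 · 3/4 = 3/52, 4/13 · 7/8 = 7/26; these sum to 29/52.
Therefore the posterior P(r = 4 | data) = (3/26) / (29/52) = 6/29.

0.2069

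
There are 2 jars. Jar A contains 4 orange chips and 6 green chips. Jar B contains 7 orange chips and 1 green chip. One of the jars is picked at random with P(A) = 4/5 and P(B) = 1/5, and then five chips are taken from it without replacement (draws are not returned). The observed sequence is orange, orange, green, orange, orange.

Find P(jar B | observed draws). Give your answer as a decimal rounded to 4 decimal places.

0.8678

Compute the likelihood of the observed sequence for each case: P(data | jar A) = (4/10)(3/9)(6/8)(2/7)(1/6) = 0.0047619; P(data | jar B) = (7/8)(6/7)(1/6)(5/5)(4/4) = 0.125.
Weighting by the prior gives 4/5 · 0.0047619 = 0.0038095, 1/5 · 0.125 = 0.025; summing to 0.02881.
Hence P(jar B | data) = (0.025) / (0.02881) = 0.86777.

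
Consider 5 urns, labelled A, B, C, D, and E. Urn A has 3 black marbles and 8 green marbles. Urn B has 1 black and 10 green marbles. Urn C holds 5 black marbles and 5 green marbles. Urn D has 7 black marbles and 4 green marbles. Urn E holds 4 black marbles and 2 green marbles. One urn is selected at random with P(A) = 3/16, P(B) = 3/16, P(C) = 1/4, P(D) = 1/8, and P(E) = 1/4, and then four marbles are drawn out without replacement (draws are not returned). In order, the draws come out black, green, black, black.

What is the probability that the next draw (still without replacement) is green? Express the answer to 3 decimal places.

0.534

Under each hypothesis, the probability of the observed sequence is: P(data | urn A) = (3/11)(8/10)(2/9)(1/8) = 0.0060606; P(data | urn B) = (1/11)(10/10)(0/9) = 0; P(data | urn C) = (5/10)(5/9)(4/8)(3/7) = 0.059524; P(data | urn D) = (7/11)(4/10)(6/9)(5/8) = 0.10606; P(data | urn E) = (4/6)(2/5)(3/4)(2/3) = 0.13333.
Multiplying each by its prior: 3/16 · 0.0060606 = 0.0011364, 3/16 · 0 = 0, 1/4 · 0.059524 = 0.014881, 1/8 · 0.10606 = 0.013258, 1/4 · 0.13333 = 0.033333; these sum to 0.062608.
Dividing through by the total gives posterior P(urn A | data) = 0.01815, P(urn B | data) = 0, P(urn C | data) = 0.23768, P(urn D | data) = 0.21175, P(urn E | data) = 0.53241.
So P(green next | data) = Σ P(green next | H) P(H | data) = (1)(0.01815) + (2/3)(0.23768) + (3/7)(0.21175) + (1/2)(0.53241) = 0.53356.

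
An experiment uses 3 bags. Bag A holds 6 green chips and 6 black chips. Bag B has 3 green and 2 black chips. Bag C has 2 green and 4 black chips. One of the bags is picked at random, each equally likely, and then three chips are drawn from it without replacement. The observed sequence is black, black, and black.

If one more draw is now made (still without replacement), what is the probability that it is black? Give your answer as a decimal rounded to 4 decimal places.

Under each hypothesis, the probability of the observed sequence is: P(data | bag A) = (6/12)(5/11)(4/10) = 1/11; P(data | bag B) = (2/5)(1/4)(0/3) = 0; P(data | bag C) = (4/6)(3/5)(2/4) = 1/5.
The prior-weighted likelihoods are 1/3 · 1/11 = 1/33, 1/3 · 0 = 0, 1/3 · 1/5 = 1/15; with total 16/165.
Normalising, the posterior is P(bag A | data) = 5/16, P(bag B | data) = 0, P(bag C | data) = 11/16.
Averaging over the posterior, P(black next | data) = (1/3)(5/16) + (1/3)(11/16) = 1/3.

0.3333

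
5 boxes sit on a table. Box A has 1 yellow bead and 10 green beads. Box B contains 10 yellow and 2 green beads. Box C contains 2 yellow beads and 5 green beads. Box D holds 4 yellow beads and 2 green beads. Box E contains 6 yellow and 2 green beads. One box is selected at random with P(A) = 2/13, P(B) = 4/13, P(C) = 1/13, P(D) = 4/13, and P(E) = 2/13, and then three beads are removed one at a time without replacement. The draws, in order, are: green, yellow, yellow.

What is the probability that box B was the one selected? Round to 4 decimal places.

Compute the likelihood of the observed sequence for each case: P(data | box A) = (10/11)(1/10)(0/9) = 0; P(data | box B) = (2/12)(10/11)(9/10) = 0.13636; P(data | box C) = (5/7)(2/6)(1/5) = 0.047619; P(data | box D) = (2/6)(4/5)(3/4) = 0.2; P(data | box E) = (2/8)(6/7)(5/6) = 0.17857.
Weighting by the prior gives 2/13 · 0 = 0, 4/13 · 0.13636 = 0.041958, 1/13 · 0.047619 = 0.003663, 4/13 · 0.2 = 0.061538, 2/13 · 0.17857 = 0.027473; these sum to 0.13463.
By Bayes' rule, P(box B | data) = (0.041958) / (0.13463) = 0.31165.

0.3116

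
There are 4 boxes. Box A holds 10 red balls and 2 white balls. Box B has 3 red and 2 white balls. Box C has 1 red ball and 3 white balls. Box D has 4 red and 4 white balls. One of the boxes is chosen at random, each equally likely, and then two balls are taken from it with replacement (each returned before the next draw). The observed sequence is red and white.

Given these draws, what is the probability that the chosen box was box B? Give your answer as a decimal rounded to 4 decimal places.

0.2940

The likelihood of the observed sequence under each hypothesis: P(data | box A) = (10/12)(2/12) = 0.13889; P(data | box B) = (3/5)(2/5) = 0.24; P(data | box C) = (1/4)(3/4) = 0.1875; P(data | box D) = (4/8)(4/8) = 0.25.
Weighting by the prior gives 1/4 · 0.13889 = 0.034722, 1/4 · 0.24 = 0.06, 1/4 · 0.1875 = 0.046875, 1/4 · 0.25 = 0.0625; these sum to 0.2041.
Hence P(box B | data) = (0.06) / (0.2041) = 0.29398.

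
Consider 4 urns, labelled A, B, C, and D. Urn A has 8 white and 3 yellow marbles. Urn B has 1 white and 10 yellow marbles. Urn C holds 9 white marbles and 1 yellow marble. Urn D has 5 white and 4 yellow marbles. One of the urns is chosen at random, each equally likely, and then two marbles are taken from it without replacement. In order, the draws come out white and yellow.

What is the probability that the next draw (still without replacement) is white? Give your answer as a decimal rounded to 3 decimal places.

0.624

Under each hypothesis, the probability of the observed sequence is: P(data | urn A) = (8/11)(3/10) = 12/55; P(data | urn B) = (1/11)(10/10) = 1/11; P(data | urn C) = (9/10)(1/9) = 1/10; P(data | urn D) = (5/9)(4/8) = 5/18.
Multiplying each by its prior: 1/4 · 12/55 = 3/55, 1/4 · 1/11 = 1/44, 1/4 · 1/10 = 1/40, 1/4 · 5/18 = 5/72; these sum to 17/99.
Dividing through by the total gives posterior P(urn A | data) = 0.31765, P(urn B | data) = 0.13235, P(urn C | data) = 0.14559, P(urn D | data) = 0.40441.
So P(white next | data) = Σ P(white next | H) P(H | data) = (7/9)(0.31765) + (0)(0.13235) + (1)(0.14559) + (4/7)(0.40441) = 0.62374.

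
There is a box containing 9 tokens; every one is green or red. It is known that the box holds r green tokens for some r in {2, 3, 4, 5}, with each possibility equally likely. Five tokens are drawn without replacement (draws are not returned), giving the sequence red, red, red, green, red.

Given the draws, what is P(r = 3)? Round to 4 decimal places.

Under each hypothesis, the probability of the observed sequence is: P(data | r = 2) = (7/9)(6/8)(5/7)(2/6)(4/5) = 1/9; P(data | r = 3) = (6/9)(5/8)(4/7)(3/6)(3/5) = 1/14; P(data | r = 4) = (5/9)(4/8)(3/7)(4/6)(2/5) = 2/63; P(data | r = 5) = (4/9)(3/8)(2/7)(5/6)(1/5) = 1/126.
The prior-weighted likelihoods are 1/4 · 1/9 = 1/36, 1/4 · 1/14 = 1/56, 1/4 · 2/63 = 1/126, 1/4 · 1/126 = 1/504; summing to 1/18.
Hence P(r = 3 | data) = (1/56) / (1/18) = 9/28.

0.3214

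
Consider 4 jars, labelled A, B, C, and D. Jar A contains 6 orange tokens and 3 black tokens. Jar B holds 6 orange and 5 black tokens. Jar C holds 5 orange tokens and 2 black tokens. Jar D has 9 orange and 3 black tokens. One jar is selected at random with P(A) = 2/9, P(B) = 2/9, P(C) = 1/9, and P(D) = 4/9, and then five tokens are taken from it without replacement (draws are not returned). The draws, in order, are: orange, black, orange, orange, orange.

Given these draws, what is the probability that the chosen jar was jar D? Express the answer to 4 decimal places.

0.5575

Compute the likelihood of the observed sequence for each case: P(data | jar A) = (6/9)(3/8)(5/7)(4/6)(3/5) = 0.071429; P(data | jar B) = (6/11)(5/10)(5/9)(4/8)(3/7) = 0.032468; P(data | jar C) = (5/7)(2/6)(4/5)(3/4)(2/3) = 0.095238; P(data | jar D) = (9/12)(3/11)(8/10)(7/9)(6/8) = 0.095455.
The prior-weighted likelihoods are 2/9 · 0.071429 = 0.015873, 2/9 · 0.032468 = 0.007215, 1/9 · 0.095238 = 0.010582, 4/9 · 0.095455 = 0.042424; with total 0.076094.
By Bayes' rule, P(jar D | data) = (0.042424) / (0.076094) = 0.55752.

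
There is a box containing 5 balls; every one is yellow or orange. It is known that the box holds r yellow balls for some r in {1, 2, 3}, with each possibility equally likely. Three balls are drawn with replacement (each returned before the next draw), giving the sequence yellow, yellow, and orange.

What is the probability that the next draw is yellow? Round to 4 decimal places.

0.4824

The likelihood of the observed sequence under each hypothesis: P(data | r = 1) = (1/5)(1/5)(4/5) = 4/125; P(data | r = 2) = (2/5)(2/5)(3/5) = 12/125; P(data | r = 3) = (3/5)(3/5)(2/5) = 18/125.
Weighting by the prior gives 1/3 · 4/125 = 4/375, 1/3 · 12/125 = 4/125, 1/3 · 18/125 = 6/125; these sum to 34/375.
Normalising, the posterior is P(r = 1 | data) = 2/17, P(r = 2 | data) = 6/17, P(r = 3 | data) = 9/17.
So P(yellow next | data) = Σ P(yellow next | H) P(H | data) = (1/5)(2/17) + (2/5)(6/17) + (3/5)(9/17) = 41/85.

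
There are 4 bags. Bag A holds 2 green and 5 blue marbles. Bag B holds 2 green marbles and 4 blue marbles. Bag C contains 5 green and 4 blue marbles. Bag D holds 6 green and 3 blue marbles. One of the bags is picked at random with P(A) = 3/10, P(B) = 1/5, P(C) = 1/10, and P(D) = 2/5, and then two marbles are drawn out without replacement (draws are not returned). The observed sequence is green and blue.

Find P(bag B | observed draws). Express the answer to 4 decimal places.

The likelihood of the observed sequence under each hypothesis: P(data | bag A) = (2/7)(5/6) = 0.2381; P(data | bag B) = (2/6)(4/5) = 0.26667; P(data | bag C) = (5/9)(4/8) = 0.27778; P(data | bag D) = (6/9)(3/8) = 0.25.
The prior-weighted likelihoods are 3/10 · 0.2381 = 0.071429, 1/5 · 0.26667 = 0.053333, 1/10 · 0.27778 = 0.027778, 2/5 · 0.25 = 0.1; these sum to 0.25254.
So P(bag B | data) = (0.053333) / (0.25254) = 0.21119.

0.2112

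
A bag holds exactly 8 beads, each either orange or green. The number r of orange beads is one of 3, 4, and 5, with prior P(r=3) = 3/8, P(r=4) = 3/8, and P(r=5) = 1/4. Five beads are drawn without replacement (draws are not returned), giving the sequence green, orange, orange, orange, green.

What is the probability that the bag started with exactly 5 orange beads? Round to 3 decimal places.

Under each hypothesis, the probability of the observed sequence is: P(data | r = 3) = (5/8)(3/7)(2/6)(1/5)(4/4) = 0.017857; P(data | r = 4) = (4/8)(4/7)(3/6)(2/5)(3/4) = 0.042857; P(data | r = 5) = (3/8)(5/7)(4/6)(3/5)(2/4) = 0.053571.
The prior-weighted likelihoods are 3/8 · 0.017857 = 0.0066964, 3/8 · 0.042857 = 0.016071, 1/4 · 0.053571 = 0.013393; these sum to 0.036161.
By Bayes' rule, P(r = 5 | data) = (0.013393) / (0.036161) = 0.37037.

0.370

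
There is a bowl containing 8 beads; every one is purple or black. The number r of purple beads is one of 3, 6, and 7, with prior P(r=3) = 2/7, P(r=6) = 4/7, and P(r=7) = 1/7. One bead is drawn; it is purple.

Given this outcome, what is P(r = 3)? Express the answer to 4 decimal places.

For each hypothesis, P(data | H) works out to: P(data | r = 3) = (3/8) = 3/8; P(data | r = 6) = (6/8) = 3/4; P(data | r = 7) = (7/8) = 7/8.
Multiplying each by its prior: 2/7 · 3/8 = 3/28, 4/7 · 3/4 = 3/7, 1/7 · 7/8 = 1/8; these sum to 37/56.
By Bayes' rule, P(r = 3 | data) = (3/28) / (37/56) = 6/37.

0.1622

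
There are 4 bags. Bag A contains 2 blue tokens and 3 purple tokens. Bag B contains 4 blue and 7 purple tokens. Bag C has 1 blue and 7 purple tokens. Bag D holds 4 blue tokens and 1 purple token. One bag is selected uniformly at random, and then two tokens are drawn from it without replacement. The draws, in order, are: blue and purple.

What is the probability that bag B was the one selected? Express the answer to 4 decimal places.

0.2894

Under each hypothesis, the probability of the observed sequence is: P(data | bag A) = (2/5)(3/4) = 0.3; P(data | bag B) = (4/11)(7/10) = 0.25455; P(data | bag C) = (1/8)(7/7) = 0.125; P(data | bag D) = (4/5)(1/4) = 0.2.
Multiplying each by its prior: 1/4 · 0.3 = 0.075, 1/4 · 0.25455 = 0.063636, 1/4 · 0.125 = 0.03125, 1/4 · 0.2 = 0.05; with total 0.21989.
By Bayes' rule, P(bag B | data) = (0.063636) / (0.21989) = 0.28941.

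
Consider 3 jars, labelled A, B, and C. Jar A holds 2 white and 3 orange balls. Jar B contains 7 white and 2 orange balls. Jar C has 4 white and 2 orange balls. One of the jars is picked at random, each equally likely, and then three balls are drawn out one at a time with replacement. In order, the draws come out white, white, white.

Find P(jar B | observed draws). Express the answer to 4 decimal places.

0.5663

The likelihood of the observed sequence under each hypothesis: P(data | jar A) = (2/5)(2/5)(2/5) = 0.064; P(data | jar B) = (7/9)(7/9)(7/9) = 0.47051; P(data | jar C) = (4/6)(4/6)(4/6) = 0.2963.
Multiplying each by its prior: 1/3 · 0.064 = 0.021333, 1/3 · 0.47051 = 0.15684, 1/3 · 0.2963 = 0.098765; these sum to 0.27693.
By Bayes' rule, P(jar B | data) = (0.15684) / (0.27693) = 0.56633.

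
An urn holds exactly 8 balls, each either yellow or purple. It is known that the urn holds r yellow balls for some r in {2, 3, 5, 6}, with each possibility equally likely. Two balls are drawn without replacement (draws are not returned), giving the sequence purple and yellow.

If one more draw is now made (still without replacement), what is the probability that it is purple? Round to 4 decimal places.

Under each hypothesis, the probability of the observed sequence is: P(data | r = 2) = (6/8)(2/7) = 3/14; P(data | r = 3) = (5/8)(3/7) = 15/56; P(data | r = 5) = (3/8)(5/7) = 15/56; P(data | r = 6) = (2/8)(6/7) = 3/14.
Weighting by the prior gives 1/4 · 3/14 = 3/56, 1/4 · 15/56 = 15/224, 1/4 · 15/56 = 15/224, 1/4 · 3/14 = 3/56; summing to 27/112.
Dividing through by the total gives posterior P(r = 2 | data) = 2/9, P(r = 3 | data) = 5/18, P(r = 5 | data) = 5/18, P(r = 6 | data) = 2/9.
The predictive probability is P(purple next | data) = (5/6)(2/9) + (2/3)(5/18) + (1/3)(5/18) + (1/6)(2/9) = 1/2.

0.5000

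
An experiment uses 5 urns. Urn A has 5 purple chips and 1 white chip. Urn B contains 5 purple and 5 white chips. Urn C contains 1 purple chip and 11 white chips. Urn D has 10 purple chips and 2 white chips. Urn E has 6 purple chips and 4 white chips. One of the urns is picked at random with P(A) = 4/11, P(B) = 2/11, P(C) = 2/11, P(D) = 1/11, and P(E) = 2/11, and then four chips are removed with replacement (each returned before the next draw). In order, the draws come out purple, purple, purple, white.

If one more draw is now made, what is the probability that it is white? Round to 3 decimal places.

0.273

The likelihood of the observed sequence under each hypothesis: P(data | urn A) = (5/6)(5/6)(5/6)(1/6) = 0.096451; P(data | urn B) = (5/10)(5/10)(5/10)(5/10) = 0.0625; P(data | urn C) = (1/12)(1/12)(1/12)(11/12) = 0.00053048; P(data | urn D) = (10/12)(10/12)(10/12)(2/12) = 0.096451; P(data | urn E) = (6/10)(6/10)(6/10)(4/10) = 0.0864.
Weighting by the prior gives 4/11 · 0.096451 = 0.035073, 2/11 · 0.0625 = 0.011364, 2/11 · 0.00053048 = 9.6451e-05, 1/11 · 0.096451 = 0.0087682, 2/11 · 0.0864 = 0.015709; these sum to 0.07101.
Dividing through by the total gives posterior P(urn A | data) = 0.49391, P(urn B | data) = 0.16003, P(urn C | data) = 0.0013583, P(urn D | data) = 0.12348, P(urn E | data) = 0.22122.
Averaging over the posterior, P(white next | data) = (1/6)(0.49391) + (1/2)(0.16003) + (11/12)(0.0013583) + (1/6)(0.12348) + (2/5)(0.22122) = 0.27265.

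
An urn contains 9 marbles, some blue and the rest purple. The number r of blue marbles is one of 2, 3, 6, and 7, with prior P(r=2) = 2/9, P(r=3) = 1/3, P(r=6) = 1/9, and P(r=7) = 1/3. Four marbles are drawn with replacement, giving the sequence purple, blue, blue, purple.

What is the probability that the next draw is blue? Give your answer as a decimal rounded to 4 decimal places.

0.4765

For each hypothesis, P(data | H) works out to: P(data | r = 2) = (7/9)(2/9)(2/9)(7/9) = 0.029873; P(data | r = 3) = (6/9)(3/9)(3/9)(6/9) = 0.049383; P(data | r = 6) = (3/9)(6/9)(6/9)(3/9) = 0.049383; P(data | r = 7) = (2/9)(7/9)(7/9)(2/9) = 0.029873.
Weighting by the prior gives 2/9 · 0.029873 = 0.0066386, 1/3 · 0.049383 = 0.016461, 1/9 · 0.049383 = 0.005487, 1/3 · 0.029873 = 0.0099578; summing to 0.038544.
Dividing through by the total gives posterior P(r = 2 | data) = 0.17223, P(r = 3 | data) = 0.42707, P(r = 6 | data) = 0.14236, P(r = 7 | data) = 0.25835.
The predictive probability is P(blue next | data) = (2/9)(0.17223) + (1/3)(0.42707) + (2/3)(0.14236) + (7/9)(0.25835) = 0.47647.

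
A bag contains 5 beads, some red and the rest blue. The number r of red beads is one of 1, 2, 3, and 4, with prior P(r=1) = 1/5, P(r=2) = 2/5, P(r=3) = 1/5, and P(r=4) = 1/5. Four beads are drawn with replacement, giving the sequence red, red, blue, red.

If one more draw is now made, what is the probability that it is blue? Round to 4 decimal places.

Compute the likelihood of the observed sequence for each case: P(data | r = 1) = (1/5)(1/5)(4/5)(1/5) = 0.0064; P(data | r = 2) = (2/5)(2/5)(3/5)(2/5) = 0.0384; P(data | r = 3) = (3/5)(3/5)(2/5)(3/5) = 0.0864; P(data | r = 4) = (4/5)(4/5)(1/5)(4/5) = 0.1024.
The prior-weighted likelihoods are 1/5 · 0.0064 = 0.00128, 2/5 · 0.0384 = 0.01536, 1/5 · 0.0864 = 0.01728, 1/5 · 0.1024 = 0.02048; with total 0.0544.
The posterior is then P(r = 1 | data) = 0.023529, P(r = 2 | data) = 0.28235, P(r = 3 | data) = 0.31765, P(r = 4 | data) = 0.37647.
So P(blue next | data) = Σ P(blue next | H) P(H | data) = (4/5)(0.023529) + (3/5)(0.28235) + (2/5)(0.31765) + (1/5)(0.37647) = 0.39059.

0.3906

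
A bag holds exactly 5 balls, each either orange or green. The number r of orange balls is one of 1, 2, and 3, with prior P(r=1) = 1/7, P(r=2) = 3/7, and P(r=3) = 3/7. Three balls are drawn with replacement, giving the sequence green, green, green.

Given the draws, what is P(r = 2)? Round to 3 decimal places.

0.479

The likelihood of the observed sequence under each hypothesis: P(data | r = 1) = (4/5)(4/5)(4/5) = 64/125; P(data | r = 2) = (3/5)(3/5)(3/5) = 27/125; P(data | r = 3) = (2/5)(2/5)(2/5) = 8/125.
Multiplying each by its prior: 1/7 · 64/125 = 64/875, 3/7 · 27/125 = 81/875, 3/7 · 8/125 = 24/875; these sum to 169/875.
By Bayes' rule, P(r = 2 | data) = (81/875) / (169/875) = 81/169.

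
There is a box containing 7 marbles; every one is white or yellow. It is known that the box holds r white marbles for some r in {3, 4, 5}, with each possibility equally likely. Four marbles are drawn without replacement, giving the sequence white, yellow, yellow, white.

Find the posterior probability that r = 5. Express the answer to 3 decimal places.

Under each hypothesis, the probability of the observed sequence is: P(data | r = 3) = (3/7)(4/6)(3/5)(2/4) = 3/35; P(data | r = 4) = (4/7)(3/6)(2/5)(3/4) = 3/35; P(data | r = 5) = (5/7)(2/6)(1/5)(4/4) = 1/21.
Multiplying each by its prior: 1/3 · 3/35 = 1/35, 1/3 · 3/35 = 1/35, 1/3 · 1/21 = 1/63; these sum to 23/315.
So P(r = 5 | data) = (1/63) / (23/315) = 5/23.

0.217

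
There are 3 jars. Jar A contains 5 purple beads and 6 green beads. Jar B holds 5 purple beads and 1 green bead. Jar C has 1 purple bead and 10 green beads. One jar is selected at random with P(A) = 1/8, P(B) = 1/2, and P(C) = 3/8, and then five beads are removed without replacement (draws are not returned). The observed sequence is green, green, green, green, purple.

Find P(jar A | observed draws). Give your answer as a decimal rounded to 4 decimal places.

0.1064

Compute the likelihood of the observed sequence for each case: P(data | jar A) = (6/11)(5/10)(4/9)(3/8)(5/7) = 0.032468; P(data | jar B) = (1/6)(0/5) = 0; P(data | jar C) = (10/11)(9/10)(8/9)(7/8)(1/7) = 0.090909.
Multiplying each by its prior: 1/8 · 0.032468 = 0.0040584, 1/2 · 0 = 0, 3/8 · 0.090909 = 0.034091; these sum to 0.038149.
By Bayes' rule, P(jar A | data) = (0.0040584) / (0.038149) = 0.10638.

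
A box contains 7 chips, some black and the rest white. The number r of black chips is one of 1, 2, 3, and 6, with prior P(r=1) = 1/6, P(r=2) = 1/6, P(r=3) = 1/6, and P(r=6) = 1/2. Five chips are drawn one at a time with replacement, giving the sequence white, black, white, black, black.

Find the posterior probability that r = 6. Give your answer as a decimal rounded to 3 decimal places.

The likelihood of the observed sequence under each hypothesis: P(data | r = 1) = (6/7)(1/7)(6/7)(1/7)(1/7) = 0.002142; P(data | r = 2) = (5/7)(2/7)(5/7)(2/7)(2/7) = 0.0119; P(data | r = 3) = (4/7)(3/7)(4/7)(3/7)(3/7) = 0.025704; P(data | r = 6) = (1/7)(6/7)(1/7)(6/7)(6/7) = 0.012852.
Multiplying each by its prior: 1/6 · 0.002142 = 0.00035699, 1/6 · 0.0119 = 0.0019833, 1/6 · 0.025704 = 0.0042839, 1/2 · 0.012852 = 0.0064259; with total 0.01305.
By Bayes' rule, P(r = 6 | data) = (0.0064259) / (0.01305) = 0.4924.

0.492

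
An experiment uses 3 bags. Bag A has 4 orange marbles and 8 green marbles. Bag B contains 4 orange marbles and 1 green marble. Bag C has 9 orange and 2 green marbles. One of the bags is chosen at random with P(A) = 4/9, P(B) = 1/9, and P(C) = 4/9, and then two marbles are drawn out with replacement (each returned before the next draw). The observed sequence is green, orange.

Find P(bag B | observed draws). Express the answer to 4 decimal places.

The likelihood of the observed sequence under each hypothesis: P(data | bag A) = (8/12)(4/12) = 0.22222; P(data | bag B) = (1/5)(4/5) = 0.16; P(data | bag C) = (2/11)(9/11) = 0.14876.
The prior-weighted likelihoods are 4/9 · 0.22222 = 0.098765, 1/9 · 0.16 = 0.017778, 4/9 · 0.14876 = 0.066116; these sum to 0.18266.
By Bayes' rule, P(bag B | data) = (0.017778) / (0.18266) = 0.097328.

0.0973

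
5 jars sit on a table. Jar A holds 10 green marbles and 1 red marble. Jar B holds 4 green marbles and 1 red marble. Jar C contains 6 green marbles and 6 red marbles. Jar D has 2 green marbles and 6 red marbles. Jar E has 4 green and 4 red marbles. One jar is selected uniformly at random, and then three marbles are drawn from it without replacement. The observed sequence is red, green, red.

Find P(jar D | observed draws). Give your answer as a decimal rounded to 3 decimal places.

Under each hypothesis, the probability of the observed sequence is: P(data | jar A) = (1/11)(10/10)(0/9) = 0; P(data | jar B) = (1/5)(4/4)(0/3) = 0; P(data | jar C) = (6/12)(6/11)(5/10) = 0.13636; P(data | jar D) = (6/8)(2/7)(5/6) = 0.17857; P(data | jar E) = (4/8)(4/7)(3/6) = 0.14286.
The prior-weighted likelihoods are 1/5 · 0 = 0, 1/5 · 0 = 0, 1/5 · 0.13636 = 0.027273, 1/5 · 0.17857 = 0.035714, 1/5 · 0.14286 = 0.028571; with total 0.091558.
Therefore the posterior P(jar D | data) = (0.035714) / (0.091558) = 0.39007.

0.390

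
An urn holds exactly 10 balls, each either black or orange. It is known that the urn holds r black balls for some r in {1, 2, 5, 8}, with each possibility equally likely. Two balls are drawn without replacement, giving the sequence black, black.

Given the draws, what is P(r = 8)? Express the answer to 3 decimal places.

0.718

The likelihood of the observed sequence under each hypothesis: P(data | r = 1) = (1/10)(0/9) = 0; P(data | r = 2) = (2/10)(1/9) = 1/45; P(data | r = 5) = (5/10)(4/9) = 2/9; P(data | r = 8) = (8/10)(7/9) = 28/45.
Multiplying each by its prior: 1/4 · 0 = 0, 1/4 · 1/45 = 1/180, 1/4 · 2/9 = 1/18, 1/4 · 28/45 = 7/45; with total 13/60.
Therefore the posterior P(r = 8 | data) = (7/45) / (13/60) = 28/39.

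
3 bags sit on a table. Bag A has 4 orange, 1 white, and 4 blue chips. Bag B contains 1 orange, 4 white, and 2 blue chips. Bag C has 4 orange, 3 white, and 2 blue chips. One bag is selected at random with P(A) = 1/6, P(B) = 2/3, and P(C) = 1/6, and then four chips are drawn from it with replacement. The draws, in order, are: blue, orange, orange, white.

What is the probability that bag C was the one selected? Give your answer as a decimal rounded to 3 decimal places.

0.388

Under each hypothesis, the probability of the observed sequence is: P(data | bag A) = (4/9)(4/9)(4/9)(1/9) = 0.0097546; P(data | bag B) = (2/7)(1/7)(1/7)(4/7) = 0.0033319; P(data | bag C) = (2/9)(4/9)(4/9)(3/9) = 0.014632.
The prior-weighted likelihoods are 1/6 · 0.0097546 = 0.0016258, 2/3 · 0.0033319 = 0.0022213, 1/6 · 0.014632 = 0.0024387; with total 0.0062857.
Hence P(bag C | data) = (0.0024387) / (0.0062857) = 0.38797.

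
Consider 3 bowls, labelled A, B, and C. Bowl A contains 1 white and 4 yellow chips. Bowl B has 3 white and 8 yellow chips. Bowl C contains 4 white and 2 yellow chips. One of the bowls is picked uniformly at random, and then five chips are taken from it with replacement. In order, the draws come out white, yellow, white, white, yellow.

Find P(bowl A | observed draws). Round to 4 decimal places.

0.1050

The likelihood of the observed sequence under each hypothesis: P(data | bowl A) = (1/5)(4/5)(1/5)(1/5)(4/5) = 0.00512; P(data | bowl B) = (3/11)(8/11)(3/11)(3/11)(8/11) = 0.01073; P(data | bowl C) = (4/6)(2/6)(4/6)(4/6)(2/6) = 0.032922.
Weighting by the prior gives 1/3 · 0.00512 = 0.0017067, 1/3 · 0.01073 = 0.0035765, 1/3 · 0.032922 = 0.010974; these sum to 0.016257.
By Bayes' rule, P(bowl A | data) = (0.0017067) / (0.016257) = 0.10498.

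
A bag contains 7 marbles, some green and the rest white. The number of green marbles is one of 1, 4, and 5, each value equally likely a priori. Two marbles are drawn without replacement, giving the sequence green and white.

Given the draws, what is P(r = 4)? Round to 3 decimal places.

The likelihood of the observed sequence under each hypothesis: P(data | r = 1) = (1/7)(6/6) = 1/7; P(data | r = 4) = (4/7)(3/6) = 2/7; P(data | r = 5) = (5/7)(2/6) = 5/21.
Weighting by the prior gives 1/3 · 1/7 = 1/21, 1/3 · 2/7 = 2/21, 1/3 · 5/21 = 5/63; summing to 2/9.
So P(r = 4 | data) = (2/21) / (2/9) = 3/7.

0.429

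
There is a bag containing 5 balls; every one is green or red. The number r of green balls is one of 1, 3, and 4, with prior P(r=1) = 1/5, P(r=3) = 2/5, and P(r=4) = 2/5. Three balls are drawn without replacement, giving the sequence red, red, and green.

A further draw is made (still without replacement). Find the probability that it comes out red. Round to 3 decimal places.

The likelihood of the observed sequence under each hypothesis: P(data | r = 1) = (4/5)(3/4)(1/3) = 1/5; P(data | r = 3) = (2/5)(1/4)(3/3) = 1/10; P(data | r = 4) = (1/5)(0/4) = 0.
Weighting by the prior gives 1/5 · 1/5 = 1/25, 2/5 · 1/10 = 1/25, 2/5 · 0 = 0; with total 2/25.
The posterior is then P(r = 1 | data) = 1/2, P(r = 3 | data) = 1/2, P(r = 4 | data) = 0.
The predictive probability is P(red next | data) = (1)(1/2) + (0)(1/2) = 1/2.

0.500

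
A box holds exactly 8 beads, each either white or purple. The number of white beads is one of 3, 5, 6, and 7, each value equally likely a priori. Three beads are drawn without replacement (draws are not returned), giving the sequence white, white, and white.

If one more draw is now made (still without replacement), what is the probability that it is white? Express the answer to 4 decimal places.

0.6667

Compute the likelihood of the observed sequence for each case: P(data | r = 3) = (3/8)(2/7)(1/6) = 1/56; P(data | r = 5) = (5/8)(4/7)(3/6) = 5/28; P(data | r = 6) = (6/8)(5/7)(4/6) = 5/14; P(data | r = 7) = (7/8)(6/7)(5/6) = 5/8.
Multiplying each by its prior: 1/4 · 1/56 = 1/224, 1/4 · 5/28 = 5/112, 1/4 · 5/14 = 5/56, 1/4 · 5/8 = 5/32; summing to 33/112.
Normalising, the posterior is P(r = 3 | data) = 1/66, P(r = 5 | data) = 5/33, P(r = 6 | data) = 10/33, P(r = 7 | data) = 35/66.
Averaging over the posterior, P(white next | data) = (0)(1/66) + (2/5)(5/33) + (3/5)(10/33) + (4/5)(35/66) = 2/3.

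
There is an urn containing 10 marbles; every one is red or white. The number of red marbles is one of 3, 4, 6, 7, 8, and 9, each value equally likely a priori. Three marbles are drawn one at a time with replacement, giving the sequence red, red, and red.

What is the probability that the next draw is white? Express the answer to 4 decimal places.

For each hypothesis, P(data | H) works out to: P(data | r = 3) = (3/10)(3/10)(3/10) = 0.027; P(data | r = 4) = (4/10)(4/10)(4/10) = 0.064; P(data | r = 6) = (6/10)(6/10)(6/10) = 0.216; P(data | r = 7) = (7/10)(7/10)(7/10) = 0.343; P(data | r = 8) = (8/10)(8/10)(8/10) = 0.512; P(data | r = 9) = (9/10)(9/10)(9/10) = 0.729.
Multiplying each by its prior: 1/6 · 0.027 = 0.0045, 1/6 · 0.064 = 0.010667, 1/6 · 0.216 = 0.036, 1/6 · 0.343 = 0.057167, 1/6 · 0.512 = 0.085333, 1/6 · 0.729 = 0.1215; these sum to 0.31517.
The posterior is then P(r = 3 | data) = 0.014278, P(r = 4 | data) = 0.033845, P(r = 6 | data) = 0.11423, P(r = 7 | data) = 0.18139, P(r = 8 | data) = 0.27076, P(r = 9 | data) = 0.38551.
Averaging over the posterior, P(white next | data) = (7/10)(0.014278) + (3/5)(0.033845) + (2/5)(0.11423) + (3/10)(0.18139) + (1/5)(0.27076) + (1/10)(0.38551) = 0.22311.

0.2231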